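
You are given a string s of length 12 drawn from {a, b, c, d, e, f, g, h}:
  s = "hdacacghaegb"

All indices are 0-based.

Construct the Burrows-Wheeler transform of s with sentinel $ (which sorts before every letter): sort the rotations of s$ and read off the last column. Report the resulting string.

rank  rotation       last
    0  $hdacacghaegb  b
    1  acacghaegb$hd  d
    2  acghaegb$hdac  c
    3  aegb$hdacacgh  h
    4  b$hdacacghaeg  g
    5  cacghaegb$hda  a
    6  cghaegb$hdaca  a
    7  dacacghaegb$h  h
    8  egb$hdacacgha  a
    9  gb$hdacacghae  e
   10  ghaegb$hdacac  c
   11  haegb$hdacacg  g
   12  hdacacghaegb$  $

bdchgaahaecg$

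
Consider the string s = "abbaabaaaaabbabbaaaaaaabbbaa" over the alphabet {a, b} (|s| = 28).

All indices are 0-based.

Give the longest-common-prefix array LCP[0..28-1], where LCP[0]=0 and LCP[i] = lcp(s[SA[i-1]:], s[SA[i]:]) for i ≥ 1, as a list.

[0, 1, 2, 6, 5, 7, 4, 6, 3, 5, 2, 3, 4, 1, 2, 5, 4, 3, 0, 3, 6, 3, 2, 1, 4, 4, 3, 2]

sorted suffixes:
  #0 SA[0]=27  'a'
  #1 SA[1]=26  'aa'
  #2 SA[2]=16  'aaaaaaabbbaa'
  #3 SA[3]=17  'aaaaaabbbaa'
  #4 SA[4]=6  'aaaaabbabbaaaaaaabbbaa'
  #5 SA[5]=18  'aaaaabbbaa'
  #6 SA[6]=7  'aaaabbabbaaaaaaabbbaa'
  #7 SA[7]=19  'aaaabbbaa'
  #8 SA[8]=8  'aaabbabbaaaaaaabbbaa'
  #9 SA[9]=20  'aaabbbaa'
  #10 SA[10]=3  'aabaaaaabbabbaaaaaaabbbaa'
  #11 SA[11]=9  'aabbabbaaaaaaabbbaa'
  #12 SA[12]=21  'aabbbaa'
  #13 SA[13]=4  'abaaaaabbabbaaaaaaabbbaa'
  #14 SA[14]=13  'abbaaaaaaabbbaa'
  #15 SA[15]=0  'abbaabaaaaabbabbaaaaaaabbbaa'
  #16 SA[16]=10  'abbabbaaaaaaabbbaa'
  #17 SA[17]=22  'abbbaa'
  #18 SA[18]=25  'baa'
  #19 SA[19]=15  'baaaaaaabbbaa'
  #20 SA[20]=5  'baaaaabbabbaaaaaaabbbaa'
  #21 SA[21]=2  'baabaaaaabbabbaaaaaaabbbaa'
  #22 SA[22]=12  'babbaaaaaaabbbaa'
  #23 SA[23]=24  'bbaa'
  #24 SA[24]=14  'bbaaaaaaabbbaa'
  #25 SA[25]=1  'bbaabaaaaabbabbaaaaaaabbbaa'
  #26 SA[26]=11  'bbabbaaaaaaabbbaa'
  #27 SA[27]=23  'bbbaa'

SA = [27, 26, 16, 17, 6, 18, 7, 19, 8, 20, 3, 9, 21, 4, 13, 0, 10, 22, 25, 15, 5, 2, 12, 24, 14, 1, 11, 23]
i: (SA[i-1],SA[i]) lcp shared
  1: (27,26) 1 'a'
  2: (26,16) 2 'aa'
  3: (16,17) 6 'aaaaaa'
  4: (17,6) 5 'aaaaa'
  5: (6,18) 7 'aaaaabb'
  6: (18,7) 4 'aaaa'
  7: (7,19) 6 'aaaabb'
  8: (19,8) 3 'aaa'
  9: (8,20) 5 'aaabb'
  10: (20,3) 2 'aa'
  11: (3,9) 3 'aab'
  12: (9,21) 4 'aabb'
  13: (21,4) 1 'a'
  14: (4,13) 2 'ab'
  15: (13,0) 5 'abbaa'
  16: (0,10) 4 'abba'
  17: (10,22) 3 'abb'
  18: (22,25) 0 ''
  19: (25,15) 3 'baa'
  20: (15,5) 6 'baaaaa'
  21: (5,2) 3 'baa'
  22: (2,12) 2 'ba'
  23: (12,24) 1 'b'
  24: (24,14) 4 'bbaa'
  25: (14,1) 4 'bbaa'
  26: (1,11) 3 'bba'
  27: (11,23) 2 'bb'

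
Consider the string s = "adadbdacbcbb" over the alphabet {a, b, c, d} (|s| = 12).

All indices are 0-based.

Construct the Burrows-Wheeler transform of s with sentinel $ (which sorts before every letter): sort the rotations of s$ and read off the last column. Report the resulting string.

rank  rotation       last
    0  $adadbdacbcbb  b
    1  acbcbb$adadbd  d
    2  adadbdacbcbb$  $
    3  adbdacbcbb$ad  d
    4  b$adadbdacbcb  b
    5  bb$adadbdacbc  c
    6  bcbb$adadbdac  c
    7  bdacbcbb$adad  d
    8  cbb$adadbdacb  b
    9  cbcbb$adadbda  a
   10  dacbcbb$adadb  b
   11  dadbdacbcbb$a  a
   12  dbdacbcbb$ada  a

bd$dbccdbabaa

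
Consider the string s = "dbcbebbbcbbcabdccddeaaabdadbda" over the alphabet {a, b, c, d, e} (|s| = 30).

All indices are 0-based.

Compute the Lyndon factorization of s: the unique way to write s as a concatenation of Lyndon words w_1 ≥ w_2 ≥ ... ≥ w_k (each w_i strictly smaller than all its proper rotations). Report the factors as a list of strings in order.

["d", "bcbe", "bbbcbbc", "abdccdde", "aaabdadbd", "a"]

emit factor 1: 'd' (i=0, period=1)
emit factor 2: 'bcbe' (i=1, period=4)
emit factor 3: 'bbbcbbc' (i=5, period=7)
emit factor 4: 'abdccdde' (i=12, period=8)
emit factor 5: 'aaabdadbd' (i=20, period=9)
emit factor 6: 'a' (i=29, period=1)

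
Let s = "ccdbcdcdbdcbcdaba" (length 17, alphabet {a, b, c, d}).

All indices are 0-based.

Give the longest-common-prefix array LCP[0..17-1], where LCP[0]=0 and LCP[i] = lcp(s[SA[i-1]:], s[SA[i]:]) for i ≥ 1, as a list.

sorted suffixes:
  #0 SA[0]=16  'a'
  #1 SA[1]=14  'aba'
  #2 SA[2]=15  'ba'
  #3 SA[3]=11  'bcdaba'
  #4 SA[4]=3  'bcdcdbdcbcdaba'
  #5 SA[5]=8  'bdcbcdaba'
  #6 SA[6]=10  'cbcdaba'
  #7 SA[7]=0  'ccdbcdcdbdcbcdaba'
  #8 SA[8]=12  'cdaba'
  #9 SA[9]=1  'cdbcdcdbdcbcdaba'
  #10 SA[10]=6  'cdbdcbcdaba'
  #11 SA[11]=4  'cdcdbdcbcdaba'
  #12 SA[12]=13  'daba'
  #13 SA[13]=2  'dbcdcdbdcbcdaba'
  #14 SA[14]=7  'dbdcbcdaba'
  #15 SA[15]=9  'dcbcdaba'
  #16 SA[16]=5  'dcdbdcbcdaba'

SA = [16, 14, 15, 11, 3, 8, 10, 0, 12, 1, 6, 4, 13, 2, 7, 9, 5]
rank  pair      lcp
   1  s[16:],s[14:]  1  'a'
   2  s[14:],s[15:]  0  ''
   3  s[15:],s[11:]  1  'b'
   4  s[11:],s[3:]  3  'bcd'
   5  s[3:],s[8:]  1  'b'
   6  s[8:],s[10:]  0  ''
   7  s[10:],s[0:]  1  'c'
   8  s[0:],s[12:]  1  'c'
   9  s[12:],s[1:]  2  'cd'
  10  s[1:],s[6:]  3  'cdb'
  11  s[6:],s[4:]  2  'cd'
  12  s[4:],s[13:]  0  ''
  13  s[13:],s[2:]  1  'd'
  14  s[2:],s[7:]  2  'db'
  15  s[7:],s[9:]  1  'd'
  16  s[9:],s[5:]  2  'dc'

[0, 1, 0, 1, 3, 1, 0, 1, 1, 2, 3, 2, 0, 1, 2, 1, 2]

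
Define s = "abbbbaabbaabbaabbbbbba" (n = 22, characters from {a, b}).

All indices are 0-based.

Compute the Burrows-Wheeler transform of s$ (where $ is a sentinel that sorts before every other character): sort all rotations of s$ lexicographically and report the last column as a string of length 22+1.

rank  rotation                 last
    0  $abbbbaabbaabbaabbbbbba  a
    1  a$abbbbaabbaabbaabbbbbb  b
    2  aabbaabbaabbbbbba$abbbb  b
    3  aabbaabbbbbba$abbbbaabb  b
    4  aabbbbbba$abbbbaabbaabb  b
    5  abbaabbaabbbbbba$abbbba  a
    6  abbaabbbbbba$abbbbaabba  a
    7  abbbbaabbaabbaabbbbbba$  $
    8  abbbbbba$abbbbaabbaabba  a
    9  ba$abbbbaabbaabbaabbbbb  b
   10  baabbaabbaabbbbbba$abbb  b
   11  baabbaabbbbbba$abbbbaab  b
   12  baabbbbbba$abbbbaabbaab  b
   13  bba$abbbbaabbaabbaabbbb  b
   14  bbaabbaabbaabbbbbba$abb  b
   15  bbaabbaabbbbbba$abbbbaa  a
   16  bbaabbbbbba$abbbbaabbaa  a
   17  bbba$abbbbaabbaabbaabbb  b
   18  bbbaabbaabbaabbbbbba$ab  b
   19  bbbba$abbbbaabbaabbaabb  b
   20  bbbbaabbaabbaabbbbbba$a  a
   21  bbbbba$abbbbaabbaabbaab  b
   22  bbbbbba$abbbbaabbaabbaa  a

abbbbaa$abbbbbbaabbbaba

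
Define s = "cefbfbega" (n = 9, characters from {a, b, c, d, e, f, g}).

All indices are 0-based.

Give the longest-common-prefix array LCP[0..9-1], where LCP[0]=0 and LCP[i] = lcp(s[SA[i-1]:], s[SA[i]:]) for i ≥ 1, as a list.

rank→(start, suffix):
  0 → (8, 'a')
  1 → (5, 'bega')
  2 → (3, 'bfbega')
  3 → (0, 'cefbfbega')
  4 → (1, 'efbfbega')
  5 → (6, 'ega')
  6 → (4, 'fbega')
  7 → (2, 'fbfbega')
  8 → (7, 'ga')

SA = [8, 5, 3, 0, 1, 6, 4, 2, 7]
i: (SA[i-1],SA[i]) lcp shared
  1: (8,5) 0 ''
  2: (5,3) 1 'b'
  3: (3,0) 0 ''
  4: (0,1) 0 ''
  5: (1,6) 1 'e'
  6: (6,4) 0 ''
  7: (4,2) 2 'fb'
  8: (2,7) 0 ''

[0, 0, 1, 0, 0, 1, 0, 2, 0]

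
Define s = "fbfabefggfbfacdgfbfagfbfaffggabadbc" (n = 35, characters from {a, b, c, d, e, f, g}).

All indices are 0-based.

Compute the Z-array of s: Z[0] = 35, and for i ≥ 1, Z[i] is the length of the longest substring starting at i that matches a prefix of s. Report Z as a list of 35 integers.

Z[0]=35
i=1: outside box; Z[1]=0
i=2: outside box; Z[2]=1 grow→box=[2,3)
i=3: outside box; Z[3]=0
i=4: outside box; Z[4]=0
i=5: outside box; Z[5]=0
i=6: outside box; Z[6]=1 grow→box=[6,7)
i=7: outside box; Z[7]=0
i=8: outside box; Z[8]=0
i=9: outside box; Z[9]=4 grow→box=[9,13)
i=10: min(r-i=3, Z[1]=0)=0; Z[10]=0
i=11: min(r-i=2, Z[2]=1)=1; Z[11]=1
i=12: min(r-i=1, Z[3]=0)=0; Z[12]=0
i=13: outside box; Z[13]=0
i=14: outside box; Z[14]=0
i=15: outside box; Z[15]=0
i=16: outside box; Z[16]=4 grow→box=[16,20)
i=17: min(r-i=3, Z[1]=0)=0; Z[17]=0
i=18: min(r-i=2, Z[2]=1)=1; Z[18]=1
i=19: min(r-i=1, Z[3]=0)=0; Z[19]=0
i=20: outside box; Z[20]=0
i=21: outside box; Z[21]=4 grow→box=[21,25)
i=22: min(r-i=3, Z[1]=0)=0; Z[22]=0
i=23: min(r-i=2, Z[2]=1)=1; Z[23]=1
i=24: min(r-i=1, Z[3]=0)=0; Z[24]=0
i=25: outside box; Z[25]=1 grow→box=[25,26)
i=26: outside box; Z[26]=1 grow→box=[26,27)
i=27: outside box; Z[27]=0
i=28: outside box; Z[28]=0
i=29: outside box; Z[29]=0
i=30: outside box; Z[30]=0
i=31: outside box; Z[31]=0
i=32: outside box; Z[32]=0
i=33: outside box; Z[33]=0
i=34: outside box; Z[34]=0

[35, 0, 1, 0, 0, 0, 1, 0, 0, 4, 0, 1, 0, 0, 0, 0, 4, 0, 1, 0, 0, 4, 0, 1, 0, 1, 1, 0, 0, 0, 0, 0, 0, 0, 0]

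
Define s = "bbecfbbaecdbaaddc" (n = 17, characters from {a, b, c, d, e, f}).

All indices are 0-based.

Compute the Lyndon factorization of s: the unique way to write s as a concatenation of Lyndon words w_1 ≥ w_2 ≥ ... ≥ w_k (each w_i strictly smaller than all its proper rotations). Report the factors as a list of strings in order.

["bbecf", "b", "b", "aecdb", "aaddc"]

emit factor 1: 'bbecf' (i=0, period=5)
emit factor 2: 'b' (i=5, period=1)
emit factor 3: 'b' (i=6, period=1)
emit factor 4: 'aecdb' (i=7, period=5)
emit factor 5: 'aaddc' (i=12, period=5)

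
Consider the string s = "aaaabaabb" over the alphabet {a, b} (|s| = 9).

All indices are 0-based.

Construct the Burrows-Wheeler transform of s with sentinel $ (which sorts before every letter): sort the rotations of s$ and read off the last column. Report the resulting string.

rank  rotation    last
    0  $aaaabaabb  b
    1  aaaabaabb$  $
    2  aaabaabb$a  a
    3  aabaabb$aa  a
    4  aabb$aaaab  b
    5  abaabb$aaa  a
    6  abb$aaaaba  a
    7  b$aaaabaab  b
    8  baabb$aaaa  a
    9  bb$aaaabaa  a

b$aabaabaa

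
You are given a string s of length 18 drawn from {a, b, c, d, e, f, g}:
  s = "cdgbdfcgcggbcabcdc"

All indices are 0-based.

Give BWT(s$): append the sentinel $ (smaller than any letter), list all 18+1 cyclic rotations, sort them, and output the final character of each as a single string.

ccgagdbb$fgcbcdgdcc

rank  rotation             last
    0  $cdgbdfcgcggbcabcdc  c
    1  abcdc$cdgbdfcgcggbc  c
    2  bcabcdc$cdgbdfcgcgg  g
    3  bcdc$cdgbdfcgcggbca  a
    4  bdfcgcggbcabcdc$cdg  g
    5  c$cdgbdfcgcggbcabcd  d
    6  cabcdc$cdgbdfcgcggb  b
    7  cdc$cdgbdfcgcggbcab  b
    8  cdgbdfcgcggbcabcdc$  $
    9  cgcggbcabcdc$cdgbdf  f
   10  cggbcabcdc$cdgbdfcg  g
   11  dc$cdgbdfcgcggbcabc  c
   12  dfcgcggbcabcdc$cdgb  b
   13  dgbdfcgcggbcabcdc$c  c
   14  fcgcggbcabcdc$cdgbd  d
   15  gbcabcdc$cdgbdfcgcg  g
   16  gbdfcgcggbcabcdc$cd  d
   17  gcggbcabcdc$cdgbdfc  c
   18  ggbcabcdc$cdgbdfcgc  c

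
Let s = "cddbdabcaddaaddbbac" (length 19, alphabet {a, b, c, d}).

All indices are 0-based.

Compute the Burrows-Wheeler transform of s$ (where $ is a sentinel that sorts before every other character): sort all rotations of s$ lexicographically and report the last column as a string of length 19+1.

rank  rotation              last
    0  $cddbdabcaddaaddbbac  c
    1  aaddbbac$cddbdabcadd  d
    2  abcaddaaddbbac$cddbd  d
    3  ac$cddbdabcaddaaddbb  b
    4  addaaddbbac$cddbdabc  c
    5  addbbac$cddbdabcadda  a
    6  bac$cddbdabcaddaaddb  b
    7  bbac$cddbdabcaddaadd  d
    8  bcaddaaddbbac$cddbda  a
    9  bdabcaddaaddbbac$cdd  d
   10  c$cddbdabcaddaaddbba  a
   11  caddaaddbbac$cddbdab  b
   12  cddbdabcaddaaddbbac$  $
   13  daaddbbac$cddbdabcad  d
   14  dabcaddaaddbbac$cddb  b
   15  dbbac$cddbdabcaddaad  d
   16  dbdabcaddaaddbbac$cd  d
   17  ddaaddbbac$cddbdabca  a
   18  ddbbac$cddbdabcaddaa  a
   19  ddbdabcaddaaddbbac$c  c

cddbcabdadab$dbddaac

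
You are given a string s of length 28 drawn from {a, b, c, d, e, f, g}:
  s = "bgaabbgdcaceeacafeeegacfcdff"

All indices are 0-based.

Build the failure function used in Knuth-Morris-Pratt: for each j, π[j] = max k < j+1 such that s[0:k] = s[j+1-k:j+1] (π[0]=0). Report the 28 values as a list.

[0, 0, 0, 0, 1, 1, 2, 0, 0, 0, 0, 0, 0, 0, 0, 0, 0, 0, 0, 0, 0, 0, 0, 0, 0, 0, 0, 0]

π[0] = 0
j=1 s[j]='g': π[1]=0 (border '')
j=2 s[j]='a': π[2]=0 (border '')
j=3 s[j]='a': π[3]=0 (border '')
j=4 s[j]='b': π[4]=1 (border 'b')
j=5 s[j]='b': k: 1→0; π[5]=1 (border 'b')
j=6 s[j]='g': π[6]=2 (border 'bg')
j=7 s[j]='d': k: 2→0; π[7]=0 (border '')
j=8 s[j]='c': π[8]=0 (border '')
j=9 s[j]='a': π[9]=0 (border '')
j=10 s[j]='c': π[10]=0 (border '')
j=11 s[j]='e': π[11]=0 (border '')
j=12 s[j]='e': π[12]=0 (border '')
j=13 s[j]='a': π[13]=0 (border '')
j=14 s[j]='c': π[14]=0 (border '')
j=15 s[j]='a': π[15]=0 (border '')
j=16 s[j]='f': π[16]=0 (border '')
j=17 s[j]='e': π[17]=0 (border '')
j=18 s[j]='e': π[18]=0 (border '')
j=19 s[j]='e': π[19]=0 (border '')
j=20 s[j]='g': π[20]=0 (border '')
j=21 s[j]='a': π[21]=0 (border '')
j=22 s[j]='c': π[22]=0 (border '')
j=23 s[j]='f': π[23]=0 (border '')
j=24 s[j]='c': π[24]=0 (border '')
j=25 s[j]='d': π[25]=0 (border '')
j=26 s[j]='f': π[26]=0 (border '')
j=27 s[j]='f': π[27]=0 (border '')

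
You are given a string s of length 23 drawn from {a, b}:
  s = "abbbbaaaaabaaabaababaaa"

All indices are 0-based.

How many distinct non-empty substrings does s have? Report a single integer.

212

rank→(start, suffix):
  0 → (22, 'a')
  1 → (21, 'aa')
  2 → (20, 'aaa')
  3 → (5, 'aaaaabaaabaababaaa')
  4 → (6, 'aaaabaaabaababaaa')
  5 → (7, 'aaabaaabaababaaa')
  6 → (11, 'aaabaababaaa')
  7 → (8, 'aabaaabaababaaa')
  8 → (12, 'aabaababaaa')
  9 → (15, 'aababaaa')
  10 → (18, 'abaaa')
  11 → (9, 'abaaabaababaaa')
  12 → (13, 'abaababaaa')
  13 → (16, 'ababaaa')
  14 → (0, 'abbbbaaaaabaaabaababaaa')
  15 → (19, 'baaa')
  16 → (4, 'baaaaabaaabaababaaa')
  17 → (10, 'baaabaababaaa')
  18 → (14, 'baababaaa')
  19 → (17, 'babaaa')
  20 → (3, 'bbaaaaabaaabaababaaa')
  21 → (2, 'bbbaaaaabaaabaababaaa')
  22 → (1, 'bbbbaaaaabaaabaababaaa')

SA = [22, 21, 20, 5, 6, 7, 11, 8, 12, 15, 18, 9, 13, 16, 0, 19, 4, 10, 14, 17, 3, 2, 1]
rank  pair      lcp
   1  s[22:],s[21:]  1  'a'
   2  s[21:],s[20:]  2  'aa'
   3  s[20:],s[5:]  3  'aaa'
   4  s[5:],s[6:]  4  'aaaa'
   5  s[6:],s[7:]  3  'aaa'
   6  s[7:],s[11:]  6  'aaabaa'
   7  s[11:],s[8:]  2  'aa'
   8  s[8:],s[12:]  5  'aabaa'
   9  s[12:],s[15:]  4  'aaba'
  10  s[15:],s[18:]  1  'a'
  11  s[18:],s[9:]  5  'abaaa'
  12  s[9:],s[13:]  4  'abaa'
  13  s[13:],s[16:]  3  'aba'
  14  s[16:],s[0:]  2  'ab'
  15  s[0:],s[19:]  0  ''
  16  s[19:],s[4:]  4  'baaa'
  17  s[4:],s[10:]  4  'baaa'
  18  s[10:],s[14:]  3  'baa'
  19  s[14:],s[17:]  2  'ba'
  20  s[17:],s[3:]  1  'b'
  21  s[3:],s[2:]  2  'bb'
  22  s[2:],s[1:]  3  'bbb'

n(n+1)/2 = 23·24/2 = 276
Σ LCP = 0 + 1 + 2 + 3 + 4 + 3 + 6 + 2 + 5 + 4 + 1 + 5 + 4 + 3 + 2 + 0 + 4 + 4 + 3 + 2 + 1 + 2 + 3 = 64
distinct = 276 − 64 = 212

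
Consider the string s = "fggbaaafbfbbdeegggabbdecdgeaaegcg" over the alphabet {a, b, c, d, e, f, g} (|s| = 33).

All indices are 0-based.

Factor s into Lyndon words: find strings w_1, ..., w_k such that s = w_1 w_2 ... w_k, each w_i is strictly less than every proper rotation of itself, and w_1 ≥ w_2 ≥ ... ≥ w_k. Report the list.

emit factor 1: 'fgg' (i=0, period=3)
emit factor 2: 'b' (i=3, period=1)
emit factor 3: 'aaafbfbbdeegggabbdecdgeaaegcg' (i=4, period=29)

["fgg", "b", "aaafbfbbdeegggabbdecdgeaaegcg"]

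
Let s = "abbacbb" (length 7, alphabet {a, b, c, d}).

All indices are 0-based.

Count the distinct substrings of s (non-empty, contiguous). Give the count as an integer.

23

sorted suffixes:
  #0 SA[0]=0  'abbacbb'
  #1 SA[1]=3  'acbb'
  #2 SA[2]=6  'b'
  #3 SA[3]=2  'bacbb'
  #4 SA[4]=5  'bb'
  #5 SA[5]=1  'bbacbb'
  #6 SA[6]=4  'cbb'

SA = [0, 3, 6, 2, 5, 1, 4]
[i] adj suffixes → lcp
  [1] 0/3 → 1 ('a')
  [2] 3/6 → 0 ('')
  [3] 6/2 → 1 ('b')
  [4] 2/5 → 1 ('b')
  [5] 5/1 → 2 ('bb')
  [6] 1/4 → 0 ('')

n(n+1)/2 = 7·8/2 = 28
Σ LCP = 0 + 1 + 0 + 1 + 1 + 2 + 0 = 5
distinct = 28 − 5 = 23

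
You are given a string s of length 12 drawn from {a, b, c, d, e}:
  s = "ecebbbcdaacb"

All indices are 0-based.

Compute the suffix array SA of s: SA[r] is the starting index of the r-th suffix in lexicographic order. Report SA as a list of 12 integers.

[8, 9, 11, 3, 4, 5, 10, 6, 1, 7, 2, 0]

rank→(start, suffix):
  0 → (8, 'aacb')
  1 → (9, 'acb')
  2 → (11, 'b')
  3 → (3, 'bbbcdaacb')
  4 → (4, 'bbcdaacb')
  5 → (5, 'bcdaacb')
  6 → (10, 'cb')
  7 → (6, 'cdaacb')
  8 → (1, 'cebbbcdaacb')
  9 → (7, 'daacb')
  10 → (2, 'ebbbcdaacb')
  11 → (0, 'ecebbbcdaacb')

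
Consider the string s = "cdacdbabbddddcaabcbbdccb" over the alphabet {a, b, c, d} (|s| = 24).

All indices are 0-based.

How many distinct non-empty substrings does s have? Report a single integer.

sorted suffixes:
  #0 SA[0]=14  'aabcbbdccb'
  #1 SA[1]=6  'abbddddcaabcbbdccb'
  #2 SA[2]=15  'abcbbdccb'
  #3 SA[3]=2  'acdbabbddddcaabcbbdccb'
  #4 SA[4]=23  'b'
  #5 SA[5]=5  'babbddddcaabcbbdccb'
  #6 SA[6]=18  'bbdccb'
  #7 SA[7]=7  'bbddddcaabcbbdccb'
  #8 SA[8]=16  'bcbbdccb'
  #9 SA[9]=19  'bdccb'
  #10 SA[10]=8  'bddddcaabcbbdccb'
  #11 SA[11]=13  'caabcbbdccb'
  #12 SA[12]=22  'cb'
  #13 SA[13]=17  'cbbdccb'
  #14 SA[14]=21  'ccb'
  #15 SA[15]=0  'cdacdbabbddddcaabcbbdccb'
  #16 SA[16]=3  'cdbabbddddcaabcbbdccb'
  #17 SA[17]=1  'dacdbabbddddcaabcbbdccb'
  #18 SA[18]=4  'dbabbddddcaabcbbdccb'
  #19 SA[19]=12  'dcaabcbbdccb'
  #20 SA[20]=20  'dccb'
  #21 SA[21]=11  'ddcaabcbbdccb'
  #22 SA[22]=10  'dddcaabcbbdccb'
  #23 SA[23]=9  'ddddcaabcbbdccb'

SA = [14, 6, 15, 2, 23, 5, 18, 7, 16, 19, 8, 13, 22, 17, 21, 0, 3, 1, 4, 12, 20, 11, 10, 9]
rank  pair      lcp
   1  s[14:],s[6:]  1  'a'
   2  s[6:],s[15:]  2  'ab'
   3  s[15:],s[2:]  1  'a'
   4  s[2:],s[23:]  0  ''
   5  s[23:],s[5:]  1  'b'
   6  s[5:],s[18:]  1  'b'
   7  s[18:],s[7:]  3  'bbd'
   8  s[7:],s[16:]  1  'b'
   9  s[16:],s[19:]  1  'b'
  10  s[19:],s[8:]  2  'bd'
  11  s[8:],s[13:]  0  ''
  12  s[13:],s[22:]  1  'c'
  13  s[22:],s[17:]  2  'cb'
  14  s[17:],s[21:]  1  'c'
  15  s[21:],s[0:]  1  'c'
  16  s[0:],s[3:]  2  'cd'
  17  s[3:],s[1:]  0  ''
  18  s[1:],s[4:]  1  'd'
  19  s[4:],s[12:]  1  'd'
  20  s[12:],s[20:]  2  'dc'
  21  s[20:],s[11:]  1  'd'
  22  s[11:],s[10:]  2  'dd'
  23  s[10:],s[9:]  3  'ddd'

n(n+1)/2 = 24·25/2 = 300
Σ LCP = 0 + 1 + 2 + 1 + 0 + 1 + 1 + 3 + 1 + 1 + 2 + 0 + 1 + 2 + 1 + 1 + 2 + 0 + 1 + 1 + 2 + 1 + 2 + 3 = 30
distinct = 300 − 30 = 270

270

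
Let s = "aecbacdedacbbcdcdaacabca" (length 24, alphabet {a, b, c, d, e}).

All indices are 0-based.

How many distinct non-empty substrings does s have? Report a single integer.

273

rank→(start, suffix):
  0 → (23, 'a')
  1 → (17, 'aacabca')
  2 → (20, 'abca')
  3 → (18, 'acabca')
  4 → (9, 'acbbcdcdaacabca')
  5 → (4, 'acdedacbbcdcdaacabca')
  6 → (0, 'aecbacdedacbbcdcdaacabca')
  7 → (3, 'bacdedacbbcdcdaacabca')
  8 → (11, 'bbcdcdaacabca')
  9 → (21, 'bca')
  10 → (12, 'bcdcdaacabca')
  11 → (22, 'ca')
  12 → (19, 'cabca')
  13 → (2, 'cbacdedacbbcdcdaacabca')
  14 → (10, 'cbbcdcdaacabca')
  15 → (15, 'cdaacabca')
  16 → (13, 'cdcdaacabca')
  17 → (5, 'cdedacbbcdcdaacabca')
  18 → (16, 'daacabca')
  19 → (8, 'dacbbcdcdaacabca')
  20 → (14, 'dcdaacabca')
  21 → (6, 'dedacbbcdcdaacabca')
  22 → (1, 'ecbacdedacbbcdcdaacabca')
  23 → (7, 'edacbbcdcdaacabca')

SA = [23, 17, 20, 18, 9, 4, 0, 3, 11, 21, 12, 22, 19, 2, 10, 15, 13, 5, 16, 8, 14, 6, 1, 7]
rank  pair      lcp
   1  s[23:],s[17:]  1  'a'
   2  s[17:],s[20:]  1  'a'
   3  s[20:],s[18:]  1  'a'
   4  s[18:],s[9:]  2  'ac'
   5  s[9:],s[4:]  2  'ac'
   6  s[4:],s[0:]  1  'a'
   7  s[0:],s[3:]  0  ''
   8  s[3:],s[11:]  1  'b'
   9  s[11:],s[21:]  1  'b'
  10  s[21:],s[12:]  2  'bc'
  11  s[12:],s[22:]  0  ''
  12  s[22:],s[19:]  2  'ca'
  13  s[19:],s[2:]  1  'c'
  14  s[2:],s[10:]  2  'cb'
  15  s[10:],s[15:]  1  'c'
  16  s[15:],s[13:]  2  'cd'
  17  s[13:],s[5:]  2  'cd'
  18  s[5:],s[16:]  0  ''
  19  s[16:],s[8:]  2  'da'
  20  s[8:],s[14:]  1  'd'
  21  s[14:],s[6:]  1  'd'
  22  s[6:],s[1:]  0  ''
  23  s[1:],s[7:]  1  'e'

n(n+1)/2 = 24·25/2 = 300
Σ LCP = 0 + 1 + 1 + 1 + 2 + 2 + 1 + 0 + 1 + 1 + 2 + 0 + 2 + 1 + 2 + 1 + 2 + 2 + 0 + 2 + 1 + 1 + 0 + 1 = 27
distinct = 300 − 27 = 273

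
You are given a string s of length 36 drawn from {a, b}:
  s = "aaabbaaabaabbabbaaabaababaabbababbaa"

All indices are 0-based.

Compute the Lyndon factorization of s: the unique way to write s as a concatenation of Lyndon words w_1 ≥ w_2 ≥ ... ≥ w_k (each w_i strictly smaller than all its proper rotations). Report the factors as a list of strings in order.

emit factor 1: 'aaabb' (i=0, period=5)
emit factor 2: 'aaabaabbabb' (i=5, period=11)
emit factor 3: 'aaabaababaabbababb' (i=16, period=18)
emit factor 4: 'a' (i=34, period=1)
emit factor 5: 'a' (i=35, period=1)

["aaabb", "aaabaabbabb", "aaabaababaabbababb", "a", "a"]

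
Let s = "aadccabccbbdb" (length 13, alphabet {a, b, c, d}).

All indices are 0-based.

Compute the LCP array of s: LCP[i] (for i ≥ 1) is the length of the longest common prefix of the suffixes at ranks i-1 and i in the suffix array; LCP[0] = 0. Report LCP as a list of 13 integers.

sorted suffixes:
  #0 SA[0]=0  'aadccabccbbdb'
  #1 SA[1]=5  'abccbbdb'
  #2 SA[2]=1  'adccabccbbdb'
  #3 SA[3]=12  'b'
  #4 SA[4]=9  'bbdb'
  #5 SA[5]=6  'bccbbdb'
  #6 SA[6]=10  'bdb'
  #7 SA[7]=4  'cabccbbdb'
  #8 SA[8]=8  'cbbdb'
  #9 SA[9]=3  'ccabccbbdb'
  #10 SA[10]=7  'ccbbdb'
  #11 SA[11]=11  'db'
  #12 SA[12]=2  'dccabccbbdb'

SA = [0, 5, 1, 12, 9, 6, 10, 4, 8, 3, 7, 11, 2]
i: (SA[i-1],SA[i]) lcp shared
  1: (0,5) 1 'a'
  2: (5,1) 1 'a'
  3: (1,12) 0 ''
  4: (12,9) 1 'b'
  5: (9,6) 1 'b'
  6: (6,10) 1 'b'
  7: (10,4) 0 ''
  8: (4,8) 1 'c'
  9: (8,3) 1 'c'
  10: (3,7) 2 'cc'
  11: (7,11) 0 ''
  12: (11,2) 1 'd'

[0, 1, 1, 0, 1, 1, 1, 0, 1, 1, 2, 0, 1]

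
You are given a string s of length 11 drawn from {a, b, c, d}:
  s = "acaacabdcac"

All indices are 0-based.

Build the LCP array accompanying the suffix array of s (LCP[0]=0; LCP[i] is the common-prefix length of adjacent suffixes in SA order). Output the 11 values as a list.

[0, 1, 1, 2, 3, 0, 0, 1, 2, 2, 0]

sorted suffixes:
  #0 SA[0]=2  'aacabdcac'
  #1 SA[1]=5  'abdcac'
  #2 SA[2]=9  'ac'
  #3 SA[3]=0  'acaacabdcac'
  #4 SA[4]=3  'acabdcac'
  #5 SA[5]=6  'bdcac'
  #6 SA[6]=10  'c'
  #7 SA[7]=1  'caacabdcac'
  #8 SA[8]=4  'cabdcac'
  #9 SA[9]=8  'cac'
  #10 SA[10]=7  'dcac'

SA = [2, 5, 9, 0, 3, 6, 10, 1, 4, 8, 7]
i: (SA[i-1],SA[i]) lcp shared
  1: (2,5) 1 'a'
  2: (5,9) 1 'a'
  3: (9,0) 2 'ac'
  4: (0,3) 3 'aca'
  5: (3,6) 0 ''
  6: (6,10) 0 ''
  7: (10,1) 1 'c'
  8: (1,4) 2 'ca'
  9: (4,8) 2 'ca'
  10: (8,7) 0 ''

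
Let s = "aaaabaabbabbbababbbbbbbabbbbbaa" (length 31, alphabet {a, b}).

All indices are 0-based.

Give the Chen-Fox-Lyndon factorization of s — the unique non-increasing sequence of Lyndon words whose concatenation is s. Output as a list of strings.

emit factor 1: 'aaaabaabbabbbababbbbbbbabbbbb' (i=0, period=29)
emit factor 2: 'a' (i=29, period=1)
emit factor 3: 'a' (i=30, period=1)

["aaaabaabbabbbababbbbbbbabbbbb", "a", "a"]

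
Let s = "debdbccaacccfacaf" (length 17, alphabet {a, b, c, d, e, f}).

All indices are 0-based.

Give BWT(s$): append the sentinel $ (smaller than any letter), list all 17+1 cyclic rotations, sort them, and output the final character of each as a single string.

fcfacdecabaccb$dac

rank  rotation            last
    0  $debdbccaacccfacaf  f
    1  aacccfacaf$debdbcc  c
    2  acaf$debdbccaacccf  f
    3  acccfacaf$debdbcca  a
    4  af$debdbccaacccfac  c
    5  bccaacccfacaf$debd  d
    6  bdbccaacccfacaf$de  e
    7  caacccfacaf$debdbc  c
    8  caf$debdbccaacccfa  a
    9  ccaacccfacaf$debdb  b
   10  cccfacaf$debdbccaa  a
   11  ccfacaf$debdbccaac  c
   12  cfacaf$debdbccaacc  c
   13  dbccaacccfacaf$deb  b
   14  debdbccaacccfacaf$  $
   15  ebdbccaacccfacaf$d  d
   16  f$debdbccaacccfaca  a
   17  facaf$debdbccaaccc  c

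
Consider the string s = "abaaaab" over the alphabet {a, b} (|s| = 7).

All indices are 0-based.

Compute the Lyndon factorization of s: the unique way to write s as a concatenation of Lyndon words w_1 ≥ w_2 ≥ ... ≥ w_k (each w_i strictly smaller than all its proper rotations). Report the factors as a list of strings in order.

["ab", "aaaab"]

emit factor 1: 'ab' (i=0, period=2)
emit factor 2: 'aaaab' (i=2, period=5)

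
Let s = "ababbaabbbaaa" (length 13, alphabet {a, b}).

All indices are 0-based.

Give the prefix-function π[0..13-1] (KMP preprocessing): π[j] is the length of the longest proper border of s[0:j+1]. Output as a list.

π[0] = 0
j=1 s[j]='b': π[1]=0 (border '')
j=2 s[j]='a': π[2]=1 (border 'a')
j=3 s[j]='b': π[3]=2 (border 'ab')
j=4 s[j]='b': k: 2→0; π[4]=0 (border '')
j=5 s[j]='a': π[5]=1 (border 'a')
j=6 s[j]='a': k: 1→0; π[6]=1 (border 'a')
j=7 s[j]='b': π[7]=2 (border 'ab')
j=8 s[j]='b': k: 2→0; π[8]=0 (border '')
j=9 s[j]='b': π[9]=0 (border '')
j=10 s[j]='a': π[10]=1 (border 'a')
j=11 s[j]='a': k: 1→0; π[11]=1 (border 'a')
j=12 s[j]='a': k: 1→0; π[12]=1 (border 'a')

[0, 0, 1, 2, 0, 1, 1, 2, 0, 0, 1, 1, 1]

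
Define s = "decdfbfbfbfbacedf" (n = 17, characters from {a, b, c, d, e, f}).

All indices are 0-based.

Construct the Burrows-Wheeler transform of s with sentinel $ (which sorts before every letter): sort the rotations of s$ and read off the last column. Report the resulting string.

fbffffea$ecdcdbbbd

rank  rotation            last
    0  $decdfbfbfbfbacedf  f
    1  acedf$decdfbfbfbfb  b
    2  bacedf$decdfbfbfbf  f
    3  bfbacedf$decdfbfbf  f
    4  bfbfbacedf$decdfbf  f
    5  bfbfbfbacedf$decdf  f
    6  cdfbfbfbfbacedf$de  e
    7  cedf$decdfbfbfbfba  a
    8  decdfbfbfbfbacedf$  $
    9  df$decdfbfbfbfbace  e
   10  dfbfbfbfbacedf$dec  c
   11  ecdfbfbfbfbacedf$d  d
   12  edf$decdfbfbfbfbac  c
   13  f$decdfbfbfbfbaced  d
   14  fbacedf$decdfbfbfb  b
   15  fbfbacedf$decdfbfb  b
   16  fbfbfbacedf$decdfb  b
   17  fbfbfbfbacedf$decd  d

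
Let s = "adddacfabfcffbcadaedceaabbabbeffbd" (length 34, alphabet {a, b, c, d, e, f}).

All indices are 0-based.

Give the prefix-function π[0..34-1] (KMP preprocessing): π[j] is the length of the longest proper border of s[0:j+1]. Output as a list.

π[0] = 0
j=1 s[j]='d': π[1]=0 (border '')
j=2 s[j]='d': π[2]=0 (border '')
j=3 s[j]='d': π[3]=0 (border '')
j=4 s[j]='a': π[4]=1 (border 'a')
j=5 s[j]='c': k: 1→0; π[5]=0 (border '')
j=6 s[j]='f': π[6]=0 (border '')
j=7 s[j]='a': π[7]=1 (border 'a')
j=8 s[j]='b': k: 1→0; π[8]=0 (border '')
j=9 s[j]='f': π[9]=0 (border '')
j=10 s[j]='c': π[10]=0 (border '')
j=11 s[j]='f': π[11]=0 (border '')
j=12 s[j]='f': π[12]=0 (border '')
j=13 s[j]='b': π[13]=0 (border '')
j=14 s[j]='c': π[14]=0 (border '')
j=15 s[j]='a': π[15]=1 (border 'a')
j=16 s[j]='d': π[16]=2 (border 'ad')
j=17 s[j]='a': k: 2→0; π[17]=1 (border 'a')
j=18 s[j]='e': k: 1→0; π[18]=0 (border '')
j=19 s[j]='d': π[19]=0 (border '')
j=20 s[j]='c': π[20]=0 (border '')
j=21 s[j]='e': π[21]=0 (border '')
j=22 s[j]='a': π[22]=1 (border 'a')
j=23 s[j]='a': k: 1→0; π[23]=1 (border 'a')
j=24 s[j]='b': k: 1→0; π[24]=0 (border '')
j=25 s[j]='b': π[25]=0 (border '')
j=26 s[j]='a': π[26]=1 (border 'a')
j=27 s[j]='b': k: 1→0; π[27]=0 (border '')
j=28 s[j]='b': π[28]=0 (border '')
j=29 s[j]='e': π[29]=0 (border '')
j=30 s[j]='f': π[30]=0 (border '')
j=31 s[j]='f': π[31]=0 (border '')
j=32 s[j]='b': π[32]=0 (border '')
j=33 s[j]='d': π[33]=0 (border '')

[0, 0, 0, 0, 1, 0, 0, 1, 0, 0, 0, 0, 0, 0, 0, 1, 2, 1, 0, 0, 0, 0, 1, 1, 0, 0, 1, 0, 0, 0, 0, 0, 0, 0]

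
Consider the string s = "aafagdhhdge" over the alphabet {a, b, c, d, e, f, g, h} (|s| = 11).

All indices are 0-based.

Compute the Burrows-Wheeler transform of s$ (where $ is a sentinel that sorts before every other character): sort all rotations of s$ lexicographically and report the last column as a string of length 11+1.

rank  rotation      last
    0  $aafagdhhdge  e
    1  aafagdhhdge$  $
    2  afagdhhdge$a  a
    3  agdhhdge$aaf  f
    4  dge$aafagdhh  h
    5  dhhdge$aafag  g
    6  e$aafagdhhdg  g
    7  fagdhhdge$aa  a
    8  gdhhdge$aafa  a
    9  ge$aafagdhhd  d
   10  hdge$aafagdh  h
   11  hhdge$aafagd  d

e$afhggaadhd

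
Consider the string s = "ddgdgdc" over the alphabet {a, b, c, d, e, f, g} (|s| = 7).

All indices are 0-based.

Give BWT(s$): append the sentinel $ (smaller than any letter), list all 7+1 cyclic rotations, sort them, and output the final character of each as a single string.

cdg$gddd

rank  rotation  last
    0  $ddgdgdc  c
    1  c$ddgdgd  d
    2  dc$ddgdg  g
    3  ddgdgdc$  $
    4  dgdc$ddg  g
    5  dgdgdc$d  d
    6  gdc$ddgd  d
    7  gdgdc$dd  d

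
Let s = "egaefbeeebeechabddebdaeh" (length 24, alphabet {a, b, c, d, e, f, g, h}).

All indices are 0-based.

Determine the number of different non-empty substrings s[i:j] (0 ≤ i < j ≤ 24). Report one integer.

277

sorted suffixes:
  #0 SA[0]=14  'abddebdaeh'
  #1 SA[1]=2  'aefbeeebeechabddebdaeh'
  #2 SA[2]=21  'aeh'
  #3 SA[3]=19  'bdaeh'
  #4 SA[4]=15  'bddebdaeh'
  #5 SA[5]=9  'beechabddebdaeh'
  #6 SA[6]=5  'beeebeechabddebdaeh'
  #7 SA[7]=12  'chabddebdaeh'
  #8 SA[8]=20  'daeh'
  #9 SA[9]=16  'ddebdaeh'
  #10 SA[10]=17  'debdaeh'
  #11 SA[11]=18  'ebdaeh'
  #12 SA[12]=8  'ebeechabddebdaeh'
  #13 SA[13]=11  'echabddebdaeh'
  #14 SA[14]=7  'eebeechabddebdaeh'
  #15 SA[15]=10  'eechabddebdaeh'
  #16 SA[16]=6  'eeebeechabddebdaeh'
  #17 SA[17]=3  'efbeeebeechabddebdaeh'
  #18 SA[18]=0  'egaefbeeebeechabddebdaeh'
  #19 SA[19]=22  'eh'
  #20 SA[20]=4  'fbeeebeechabddebdaeh'
  #21 SA[21]=1  'gaefbeeebeechabddebdaeh'
  #22 SA[22]=23  'h'
  #23 SA[23]=13  'habddebdaeh'

SA = [14, 2, 21, 19, 15, 9, 5, 12, 20, 16, 17, 18, 8, 11, 7, 10, 6, 3, 0, 22, 4, 1, 23, 13]
i: (SA[i-1],SA[i]) lcp shared
  1: (14,2) 1 'a'
  2: (2,21) 2 'ae'
  3: (21,19) 0 ''
  4: (19,15) 2 'bd'
  5: (15,9) 1 'b'
  6: (9,5) 3 'bee'
  7: (5,12) 0 ''
  8: (12,20) 0 ''
  9: (20,16) 1 'd'
  10: (16,17) 1 'd'
  11: (17,18) 0 ''
  12: (18,8) 2 'eb'
  13: (8,11) 1 'e'
  14: (11,7) 1 'e'
  15: (7,10) 2 'ee'
  16: (10,6) 2 'ee'
  17: (6,3) 1 'e'
  18: (3,0) 1 'e'
  19: (0,22) 1 'e'
  20: (22,4) 0 ''
  21: (4,1) 0 ''
  22: (1,23) 0 ''
  23: (23,13) 1 'h'

n(n+1)/2 = 24·25/2 = 300
Σ LCP = 0 + 1 + 2 + 0 + 2 + 1 + 3 + 0 + 0 + 1 + 1 + 0 + 2 + 1 + 1 + 2 + 2 + 1 + 1 + 1 + 0 + 0 + 0 + 1 = 23
distinct = 300 − 23 = 277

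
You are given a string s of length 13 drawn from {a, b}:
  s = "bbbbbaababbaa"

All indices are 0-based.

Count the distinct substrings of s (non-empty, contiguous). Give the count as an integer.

66

rank | idx | suffix
   0 |  12 | a
   1 |  11 | aa
   2 |   5 | aababbaa
   3 |   6 | ababbaa
   4 |   8 | abbaa
   5 |  10 | baa
   6 |   4 | baababbaa
   7 |   7 | babbaa
   8 |   9 | bbaa
   9 |   3 | bbaababbaa
  10 |   2 | bbbaababbaa
  11 |   1 | bbbbaababbaa
  12 |   0 | bbbbbaababbaa

SA = [12, 11, 5, 6, 8, 10, 4, 7, 9, 3, 2, 1, 0]
[i] adj suffixes → lcp
  [1] 12/11 → 1 ('a')
  [2] 11/5 → 2 ('aa')
  [3] 5/6 → 1 ('a')
  [4] 6/8 → 2 ('ab')
  [5] 8/10 → 0 ('')
  [6] 10/4 → 3 ('baa')
  [7] 4/7 → 2 ('ba')
  [8] 7/9 → 1 ('b')
  [9] 9/3 → 4 ('bbaa')
  [10] 3/2 → 2 ('bb')
  [11] 2/1 → 3 ('bbb')
  [12] 1/0 → 4 ('bbbb')

n(n+1)/2 = 13·14/2 = 91
Σ LCP = 0 + 1 + 2 + 1 + 2 + 0 + 3 + 2 + 1 + 4 + 2 + 3 + 4 = 25
distinct = 91 − 25 = 66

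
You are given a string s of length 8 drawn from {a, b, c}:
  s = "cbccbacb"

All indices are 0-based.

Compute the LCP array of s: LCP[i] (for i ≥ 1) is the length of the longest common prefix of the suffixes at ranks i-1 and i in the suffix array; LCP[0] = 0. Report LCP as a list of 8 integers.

rank | idx | suffix
   0 |   5 | acb
   1 |   7 | b
   2 |   4 | bacb
   3 |   1 | bccbacb
   4 |   6 | cb
   5 |   3 | cbacb
   6 |   0 | cbccbacb
   7 |   2 | ccbacb

SA = [5, 7, 4, 1, 6, 3, 0, 2]
[i] adj suffixes → lcp
  [1] 5/7 → 0 ('')
  [2] 7/4 → 1 ('b')
  [3] 4/1 → 1 ('b')
  [4] 1/6 → 0 ('')
  [5] 6/3 → 2 ('cb')
  [6] 3/0 → 2 ('cb')
  [7] 0/2 → 1 ('c')

[0, 0, 1, 1, 0, 2, 2, 1]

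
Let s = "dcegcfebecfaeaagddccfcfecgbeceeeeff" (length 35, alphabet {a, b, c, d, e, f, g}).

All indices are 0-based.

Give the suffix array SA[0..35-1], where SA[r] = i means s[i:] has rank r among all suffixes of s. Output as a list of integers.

[13, 11, 14, 26, 7, 18, 28, 1, 9, 19, 4, 21, 24, 17, 0, 16, 12, 6, 27, 8, 23, 29, 30, 31, 32, 2, 34, 10, 20, 5, 22, 33, 25, 3, 15]

sorted suffixes:
  #0 SA[0]=13  'aagddccfcfecgbeceeeeff'
  #1 SA[1]=11  'aeaagddccfcfecgbeceeeeff'
  #2 SA[2]=14  'agddccfcfecgbeceeeeff'
  #3 SA[3]=26  'beceeeeff'
  #4 SA[4]=7  'becfaeaagddccfcfecgbeceeeeff'
  #5 SA[5]=18  'ccfcfecgbeceeeeff'
  #6 SA[6]=28  'ceeeeff'
  #7 SA[7]=1  'cegcfebecfaeaagddccfcfecgbeceeeeff'
  #8 SA[8]=9  'cfaeaagddccfcfecgbeceeeeff'
  #9 SA[9]=19  'cfcfecgbeceeeeff'
  #10 SA[10]=4  'cfebecfaeaagddccfcfecgbeceeeeff'
  #11 SA[11]=21  'cfecgbeceeeeff'
  #12 SA[12]=24  'cgbeceeeeff'
  #13 SA[13]=17  'dccfcfecgbeceeeeff'
  #14 SA[14]=0  'dcegcfebecfaeaagddccfcfecgbeceeeeff'
  #15 SA[15]=16  'ddccfcfecgbeceeeeff'
  #16 SA[16]=12  'eaagddccfcfecgbeceeeeff'
  #17 SA[17]=6  'ebecfaeaagddccfcfecgbeceeeeff'
  #18 SA[18]=27  'eceeeeff'
  #19 SA[19]=8  'ecfaeaagddccfcfecgbeceeeeff'
  #20 SA[20]=23  'ecgbeceeeeff'
  #21 SA[21]=29  'eeeeff'
  #22 SA[22]=30  'eeeff'
  #23 SA[23]=31  'eeff'
  #24 SA[24]=32  'eff'
  #25 SA[25]=2  'egcfebecfaeaagddccfcfecgbeceeeeff'
  #26 SA[26]=34  'f'
  #27 SA[27]=10  'faeaagddccfcfecgbeceeeeff'
  #28 SA[28]=20  'fcfecgbeceeeeff'
  #29 SA[29]=5  'febecfaeaagddccfcfecgbeceeeeff'
  #30 SA[30]=22  'fecgbeceeeeff'
  #31 SA[31]=33  'ff'
  #32 SA[32]=25  'gbeceeeeff'
  #33 SA[33]=3  'gcfebecfaeaagddccfcfecgbeceeeeff'
  #34 SA[34]=15  'gddccfcfecgbeceeeeff'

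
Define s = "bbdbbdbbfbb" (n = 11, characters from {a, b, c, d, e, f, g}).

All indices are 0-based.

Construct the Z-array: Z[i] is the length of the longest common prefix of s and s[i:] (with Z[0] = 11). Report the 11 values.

[11, 1, 0, 5, 1, 0, 2, 1, 0, 2, 1]

Z[0]=11
i=1: outside box; Z[1]=1 grow→box=[1,2)
i=2: outside box; Z[2]=0
i=3: outside box; Z[3]=5 grow→box=[3,8)
i=4: min(r-i=4, Z[1]=1)=1; Z[4]=1
i=5: min(r-i=3, Z[2]=0)=0; Z[5]=0
i=6: min(r-i=2, Z[3]=5)=2; Z[6]=2
i=7: min(r-i=1, Z[4]=1)=1; Z[7]=1
i=8: outside box; Z[8]=0
i=9: outside box; Z[9]=2 grow→box=[9,11)
i=10: min(r-i=1, Z[1]=1)=1; Z[10]=1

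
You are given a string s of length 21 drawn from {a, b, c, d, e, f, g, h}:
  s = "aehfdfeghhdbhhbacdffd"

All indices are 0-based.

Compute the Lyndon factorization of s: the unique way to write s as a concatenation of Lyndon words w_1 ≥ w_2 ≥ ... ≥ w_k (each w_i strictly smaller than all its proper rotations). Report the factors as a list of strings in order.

emit factor 1: 'aehfdfeghhdbhhb' (i=0, period=15)
emit factor 2: 'acdffd' (i=15, period=6)

["aehfdfeghhdbhhb", "acdffd"]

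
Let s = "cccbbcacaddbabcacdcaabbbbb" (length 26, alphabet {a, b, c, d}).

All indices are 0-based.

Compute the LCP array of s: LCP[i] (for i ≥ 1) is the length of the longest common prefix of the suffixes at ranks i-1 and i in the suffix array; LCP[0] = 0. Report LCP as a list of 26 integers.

sorted suffixes:
  #0 SA[0]=19  'aabbbbb'
  #1 SA[1]=20  'abbbbb'
  #2 SA[2]=12  'abcacdcaabbbbb'
  #3 SA[3]=6  'acaddbabcacdcaabbbbb'
  #4 SA[4]=15  'acdcaabbbbb'
  #5 SA[5]=8  'addbabcacdcaabbbbb'
  #6 SA[6]=25  'b'
  #7 SA[7]=11  'babcacdcaabbbbb'
  #8 SA[8]=24  'bb'
  #9 SA[9]=23  'bbb'
  #10 SA[10]=22  'bbbb'
  #11 SA[11]=21  'bbbbb'
  #12 SA[12]=3  'bbcacaddbabcacdcaabbbbb'
  #13 SA[13]=4  'bcacaddbabcacdcaabbbbb'
  #14 SA[14]=13  'bcacdcaabbbbb'
  #15 SA[15]=18  'caabbbbb'
  #16 SA[16]=5  'cacaddbabcacdcaabbbbb'
  #17 SA[17]=14  'cacdcaabbbbb'
  #18 SA[18]=7  'caddbabcacdcaabbbbb'
  #19 SA[19]=2  'cbbcacaddbabcacdcaabbbbb'
  #20 SA[20]=1  'ccbbcacaddbabcacdcaabbbbb'
  #21 SA[21]=0  'cccbbcacaddbabcacdcaabbbbb'
  #22 SA[22]=16  'cdcaabbbbb'
  #23 SA[23]=10  'dbabcacdcaabbbbb'
  #24 SA[24]=17  'dcaabbbbb'
  #25 SA[25]=9  'ddbabcacdcaabbbbb'

SA = [19, 20, 12, 6, 15, 8, 25, 11, 24, 23, 22, 21, 3, 4, 13, 18, 5, 14, 7, 2, 1, 0, 16, 10, 17, 9]
rank  pair      lcp
   1  s[19:],s[20:]  1  'a'
   2  s[20:],s[12:]  2  'ab'
   3  s[12:],s[6:]  1  'a'
   4  s[6:],s[15:]  2  'ac'
   5  s[15:],s[8:]  1  'a'
   6  s[8:],s[25:]  0  ''
   7  s[25:],s[11:]  1  'b'
   8  s[11:],s[24:]  1  'b'
   9  s[24:],s[23:]  2  'bb'
  10  s[23:],s[22:]  3  'bbb'
  11  s[22:],s[21:]  4  'bbbb'
  12  s[21:],s[3:]  2  'bb'
  13  s[3:],s[4:]  1  'b'
  14  s[4:],s[13:]  4  'bcac'
  15  s[13:],s[18:]  0  ''
  16  s[18:],s[5:]  2  'ca'
  17  s[5:],s[14:]  3  'cac'
  18  s[14:],s[7:]  2  'ca'
  19  s[7:],s[2:]  1  'c'
  20  s[2:],s[1:]  1  'c'
  21  s[1:],s[0:]  2  'cc'
  22  s[0:],s[16:]  1  'c'
  23  s[16:],s[10:]  0  ''
  24  s[10:],s[17:]  1  'd'
  25  s[17:],s[9:]  1  'd'

[0, 1, 2, 1, 2, 1, 0, 1, 1, 2, 3, 4, 2, 1, 4, 0, 2, 3, 2, 1, 1, 2, 1, 0, 1, 1]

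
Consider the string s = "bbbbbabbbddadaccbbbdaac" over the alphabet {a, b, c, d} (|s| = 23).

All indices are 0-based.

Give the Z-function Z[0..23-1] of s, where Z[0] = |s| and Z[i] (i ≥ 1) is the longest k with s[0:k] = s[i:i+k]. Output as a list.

[23, 4, 3, 2, 1, 0, 3, 2, 1, 0, 0, 0, 0, 0, 0, 0, 3, 2, 1, 0, 0, 0, 0]

Z[0]=23
i=1: outside box; Z[1]=4 extend→box=[1,5)
i=2: min(r-i=3, Z[1]=4)=3; Z[2]=3
i=3: min(r-i=2, Z[2]=3)=2; Z[3]=2
i=4: min(r-i=1, Z[3]=2)=1; Z[4]=1
i=5: outside box; Z[5]=0
i=6: outside box; Z[6]=3 extend→box=[6,9)
i=7: min(r-i=2, Z[1]=4)=2; Z[7]=2
i=8: min(r-i=1, Z[2]=3)=1; Z[8]=1
i=9: outside box; Z[9]=0
i=10: outside box; Z[10]=0
i=11: outside box; Z[11]=0
i=12: outside box; Z[12]=0
i=13: outside box; Z[13]=0
i=14: outside box; Z[14]=0
i=15: outside box; Z[15]=0
i=16: outside box; Z[16]=3 extend→box=[16,19)
i=17: min(r-i=2, Z[1]=4)=2; Z[17]=2
i=18: min(r-i=1, Z[2]=3)=1; Z[18]=1
i=19: outside box; Z[19]=0
i=20: outside box; Z[20]=0
i=21: outside box; Z[21]=0
i=22: outside box; Z[22]=0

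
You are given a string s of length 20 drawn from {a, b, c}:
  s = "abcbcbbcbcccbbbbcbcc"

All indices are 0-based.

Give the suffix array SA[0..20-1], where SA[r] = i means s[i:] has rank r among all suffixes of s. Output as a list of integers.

[0, 12, 13, 14, 5, 3, 1, 15, 6, 17, 8, 19, 11, 4, 2, 16, 7, 18, 10, 9]

rank→(start, suffix):
  0 → (0, 'abcbcbbcbcccbbbbcbcc')
  1 → (12, 'bbbbcbcc')
  2 → (13, 'bbbcbcc')
  3 → (14, 'bbcbcc')
  4 → (5, 'bbcbcccbbbbcbcc')
  5 → (3, 'bcbbcbcccbbbbcbcc')
  6 → (1, 'bcbcbbcbcccbbbbcbcc')
  7 → (15, 'bcbcc')
  8 → (6, 'bcbcccbbbbcbcc')
  9 → (17, 'bcc')
  10 → (8, 'bcccbbbbcbcc')
  11 → (19, 'c')
  12 → (11, 'cbbbbcbcc')
  13 → (4, 'cbbcbcccbbbbcbcc')
  14 → (2, 'cbcbbcbcccbbbbcbcc')
  15 → (16, 'cbcc')
  16 → (7, 'cbcccbbbbcbcc')
  17 → (18, 'cc')
  18 → (10, 'ccbbbbcbcc')
  19 → (9, 'cccbbbbcbcc')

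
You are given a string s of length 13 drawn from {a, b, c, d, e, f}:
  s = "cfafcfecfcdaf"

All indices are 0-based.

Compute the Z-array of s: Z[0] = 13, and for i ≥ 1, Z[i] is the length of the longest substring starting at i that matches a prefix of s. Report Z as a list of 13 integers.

[13, 0, 0, 0, 2, 0, 0, 2, 0, 1, 0, 0, 0]

Z[0]=13
i=1: i≥r, start 0; Z[1]=0
i=2: i≥r, start 0; Z[2]=0
i=3: i≥r, start 0; Z[3]=0
i=4: i≥r, start 0; Z[4]=2 grow→box=[4,6)
i=5: min(r-i=1, Z[1]=0)=0; Z[5]=0
i=6: i≥r, start 0; Z[6]=0
i=7: i≥r, start 0; Z[7]=2 grow→box=[7,9)
i=8: min(r-i=1, Z[1]=0)=0; Z[8]=0
i=9: i≥r, start 0; Z[9]=1 grow→box=[9,10)
i=10: i≥r, start 0; Z[10]=0
i=11: i≥r, start 0; Z[11]=0
i=12: i≥r, start 0; Z[12]=0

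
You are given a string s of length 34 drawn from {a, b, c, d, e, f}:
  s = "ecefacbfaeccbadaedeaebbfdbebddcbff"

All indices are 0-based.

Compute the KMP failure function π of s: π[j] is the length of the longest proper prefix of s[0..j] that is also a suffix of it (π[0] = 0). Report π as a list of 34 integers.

[0, 0, 1, 0, 0, 0, 0, 0, 0, 1, 2, 0, 0, 0, 0, 0, 1, 0, 1, 0, 1, 0, 0, 0, 0, 0, 1, 0, 0, 0, 0, 0, 0, 0]

π[0] = 0
j=1 s[j]='c': π[1]=0 (border '')
j=2 s[j]='e': π[2]=1 (border 'e')
j=3 s[j]='f': k: 1→0; π[3]=0 (border '')
j=4 s[j]='a': π[4]=0 (border '')
j=5 s[j]='c': π[5]=0 (border '')
j=6 s[j]='b': π[6]=0 (border '')
j=7 s[j]='f': π[7]=0 (border '')
j=8 s[j]='a': π[8]=0 (border '')
j=9 s[j]='e': π[9]=1 (border 'e')
j=10 s[j]='c': π[10]=2 (border 'ec')
j=11 s[j]='c': k: 2→0; π[11]=0 (border '')
j=12 s[j]='b': π[12]=0 (border '')
j=13 s[j]='a': π[13]=0 (border '')
j=14 s[j]='d': π[14]=0 (border '')
j=15 s[j]='a': π[15]=0 (border '')
j=16 s[j]='e': π[16]=1 (border 'e')
j=17 s[j]='d': k: 1→0; π[17]=0 (border '')
j=18 s[j]='e': π[18]=1 (border 'e')
j=19 s[j]='a': k: 1→0; π[19]=0 (border '')
j=20 s[j]='e': π[20]=1 (border 'e')
j=21 s[j]='b': k: 1→0; π[21]=0 (border '')
j=22 s[j]='b': π[22]=0 (border '')
j=23 s[j]='f': π[23]=0 (border '')
j=24 s[j]='d': π[24]=0 (border '')
j=25 s[j]='b': π[25]=0 (border '')
j=26 s[j]='e': π[26]=1 (border 'e')
j=27 s[j]='b': k: 1→0; π[27]=0 (border '')
j=28 s[j]='d': π[28]=0 (border '')
j=29 s[j]='d': π[29]=0 (border '')
j=30 s[j]='c': π[30]=0 (border '')
j=31 s[j]='b': π[31]=0 (border '')
j=32 s[j]='f': π[32]=0 (border '')
j=33 s[j]='f': π[33]=0 (border '')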